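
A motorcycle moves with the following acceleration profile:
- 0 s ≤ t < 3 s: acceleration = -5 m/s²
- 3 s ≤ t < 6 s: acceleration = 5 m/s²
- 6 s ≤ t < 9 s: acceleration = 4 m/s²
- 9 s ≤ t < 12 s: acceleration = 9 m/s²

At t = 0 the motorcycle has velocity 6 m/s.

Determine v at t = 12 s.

45 m/s

Δv equals the area under the a-t graph; then v = v₀ + Δv.
0–3 s: -5 × 3 = -15 m/s
3–6 s: 5 × 3 = 15 m/s
6–9 s: 4 × 3 = 12 m/s
9–12 s: 9 × 3 = 27 m/s
Δv = 39 m/s, so v(12) = 6 + (39) = 45 m/s.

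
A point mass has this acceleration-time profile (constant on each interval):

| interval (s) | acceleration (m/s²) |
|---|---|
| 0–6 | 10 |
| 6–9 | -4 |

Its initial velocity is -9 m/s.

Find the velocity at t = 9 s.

Δv equals the area under the a-t graph; then v = v₀ + Δv.
0–6 s: 10 × 6 = 60 m/s
6–9 s: -4 × 3 = -12 m/s
Δv = 48 m/s, so v(9) = -9 + (48) = 39 m/s.

39 m/s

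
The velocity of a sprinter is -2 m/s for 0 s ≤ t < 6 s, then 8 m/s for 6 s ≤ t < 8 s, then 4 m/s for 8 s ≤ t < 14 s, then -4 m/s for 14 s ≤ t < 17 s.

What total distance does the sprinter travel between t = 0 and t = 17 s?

Distance (not displacement) is the total path length: add the absolute areas under v-t.
0–6 s: |-2| × 6 = 12 m
6–8 s: |8| × 2 = 16 m
8–14 s: |4| × 6 = 24 m
14–17 s: |-4| × 3 = 12 m
Total distance = 64 m

64 m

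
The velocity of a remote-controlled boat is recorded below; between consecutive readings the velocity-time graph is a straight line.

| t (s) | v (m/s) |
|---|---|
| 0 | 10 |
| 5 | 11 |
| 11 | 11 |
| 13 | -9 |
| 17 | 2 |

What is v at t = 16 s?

-0.75 m/s

On 13–17 s the graph is linear from -9 to 2 m/s: v(16) = -9 + (2 − -9)·(16 − 13)/(17 − 13) = -0.75 m/s.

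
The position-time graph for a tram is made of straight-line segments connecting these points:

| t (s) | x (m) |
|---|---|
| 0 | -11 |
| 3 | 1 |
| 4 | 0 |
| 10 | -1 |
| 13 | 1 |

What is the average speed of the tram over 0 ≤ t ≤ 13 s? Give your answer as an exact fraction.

16/13 m/s

Average speed = (total path length)/(elapsed time); on a piecewise-linear x-t graph the path length is Σ|Δx|.
0–3 s: |Δx| = |1 − -11| = 12 m
3–4 s: |Δx| = |0 − 1| = 1 m
4–10 s: |Δx| = |-1 − 0| = 1 m
10–13 s: |Δx| = |1 − -1| = 2 m
Total path = 16 m; average speed = 16/13 = 16/13 m/s.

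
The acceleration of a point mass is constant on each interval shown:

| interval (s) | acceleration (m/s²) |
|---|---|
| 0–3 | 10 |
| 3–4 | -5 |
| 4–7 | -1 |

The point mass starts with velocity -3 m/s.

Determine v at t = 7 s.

19 m/s

Δv equals the area under the a-t graph; then v = v₀ + Δv.
0–3 s: 10 × 3 = 30 m/s
3–4 s: -5 × 1 = -5 m/s
4–7 s: -1 × 3 = -3 m/s
Δv = 22 m/s, so v(7) = -3 + (22) = 19 m/s.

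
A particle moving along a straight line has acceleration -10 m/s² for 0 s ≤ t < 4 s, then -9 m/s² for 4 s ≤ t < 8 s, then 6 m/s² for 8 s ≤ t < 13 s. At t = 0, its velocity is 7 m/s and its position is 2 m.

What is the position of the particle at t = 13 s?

On each constant-a segment, Δv = aΔt and Δx = v₀Δt + ½aΔt²; chain segment to segment.
0–4 s: v starts 7 m/s; Δx = 7·4 + ½·-10·4² = -52 m; v ends -33 m/s.
4–8 s: v starts -33 m/s; Δx = -33·4 + ½·-9·4² = -204 m; v ends -69 m/s.
8–13 s: v starts -69 m/s; Δx = -69·5 + ½·6·5² = -270 m; v ends -39 m/s.
x(13) = 2 + Σ Δx = -524 m.

-524 m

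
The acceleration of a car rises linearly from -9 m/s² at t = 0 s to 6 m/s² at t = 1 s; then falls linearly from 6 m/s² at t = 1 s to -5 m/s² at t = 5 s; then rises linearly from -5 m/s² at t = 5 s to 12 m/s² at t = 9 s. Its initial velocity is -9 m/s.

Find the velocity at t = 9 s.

Δv equals the area under the a-t graph; then v = v₀ + Δv.
0–1 s: ½(-9 + 6)(1) = -1.5 m/s
1–5 s: ½(6 + -5)(4) = 2 m/s
5–9 s: ½(-5 + 12)(4) = 14 m/s
Δv = 14.5 m/s, so v(9) = -9 + (14.5) = 5.5 m/s.

5.5 m/s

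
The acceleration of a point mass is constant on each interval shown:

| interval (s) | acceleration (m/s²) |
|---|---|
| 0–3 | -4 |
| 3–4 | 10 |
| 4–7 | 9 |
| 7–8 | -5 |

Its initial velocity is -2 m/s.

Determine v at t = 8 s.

Δv equals the area under the a-t graph; then v = v₀ + Δv.
0–3 s: -4 × 3 = -12 m/s
3–4 s: 10 × 1 = 10 m/s
4–7 s: 9 × 3 = 27 m/s
7–8 s: -5 × 1 = -5 m/s
Δv = 20 m/s, so v(8) = -2 + (20) = 18 m/s.

18 m/s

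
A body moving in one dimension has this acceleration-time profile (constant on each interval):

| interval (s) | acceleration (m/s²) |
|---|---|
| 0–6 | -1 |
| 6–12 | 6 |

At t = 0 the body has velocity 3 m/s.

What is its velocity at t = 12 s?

33 m/s

Δv equals the area under the a-t graph; then v = v₀ + Δv.
0–6 s: -1 × 6 = -6 m/s
6–12 s: 6 × 6 = 36 m/s
Δv = 30 m/s, so v(12) = 3 + (30) = 33 m/s.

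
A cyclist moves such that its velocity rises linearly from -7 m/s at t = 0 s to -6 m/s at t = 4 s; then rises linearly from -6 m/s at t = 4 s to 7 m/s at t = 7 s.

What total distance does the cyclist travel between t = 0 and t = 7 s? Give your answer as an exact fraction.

931/26 m

Distance (not displacement) is the total path length: add the absolute areas under v-t.
0–4 s: |½(-7 + -6)(4)| = 26 m
4–7 s: v = 0 at t = 70/13 s; triangle areas 54/13 + 147/26 = 255/26 m
Total distance = 931/26 m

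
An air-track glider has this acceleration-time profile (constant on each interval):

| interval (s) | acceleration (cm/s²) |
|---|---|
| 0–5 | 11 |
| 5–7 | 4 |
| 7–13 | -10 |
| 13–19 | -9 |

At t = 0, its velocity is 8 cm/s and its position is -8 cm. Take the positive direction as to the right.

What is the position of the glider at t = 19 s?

On each constant-a segment, Δv = aΔt and Δx = v₀Δt + ½aΔt²; chain segment to segment.
0–5 s: v starts 8 cm/s; Δx = 8·5 + ½·11·5² = 177.5 cm; v ends 63 cm/s.
5–7 s: v starts 63 cm/s; Δx = 63·2 + ½·4·2² = 134 cm; v ends 71 cm/s.
7–13 s: v starts 71 cm/s; Δx = 71·6 + ½·-10·6² = 246 cm; v ends 11 cm/s.
13–19 s: v starts 11 cm/s; Δx = 11·6 + ½·-9·6² = -96 cm; v ends -43 cm/s.
x(19) = -8 + Σ Δx = 453.5 cm.

453.5 cm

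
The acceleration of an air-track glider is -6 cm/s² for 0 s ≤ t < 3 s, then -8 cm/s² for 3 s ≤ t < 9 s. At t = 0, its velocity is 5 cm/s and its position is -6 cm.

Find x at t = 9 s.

-240 cm

On each constant-a segment, Δv = aΔt and Δx = v₀Δt + ½aΔt²; chain segment to segment.
0–3 s: v starts 5 cm/s; Δx = 5·3 + ½·-6·3² = -12 cm; v ends -13 cm/s.
3–9 s: v starts -13 cm/s; Δx = -13·6 + ½·-8·6² = -222 cm; v ends -61 cm/s.
x(9) = -6 + Σ Δx = -240 cm.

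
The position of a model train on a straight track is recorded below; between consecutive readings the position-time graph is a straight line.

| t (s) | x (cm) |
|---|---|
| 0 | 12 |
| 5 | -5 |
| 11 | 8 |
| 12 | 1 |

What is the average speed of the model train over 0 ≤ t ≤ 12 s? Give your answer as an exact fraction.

Average speed = (total path length)/(elapsed time); on a piecewise-linear x-t graph the path length is Σ|Δx|.
0–5 s: |Δx| = |-5 − 12| = 17 cm
5–11 s: |Δx| = |8 − -5| = 13 cm
11–12 s: |Δx| = |1 − 8| = 7 cm
Total path = 37 cm; average speed = 37/12 = 37/12 cm/s.

37/12 cm/s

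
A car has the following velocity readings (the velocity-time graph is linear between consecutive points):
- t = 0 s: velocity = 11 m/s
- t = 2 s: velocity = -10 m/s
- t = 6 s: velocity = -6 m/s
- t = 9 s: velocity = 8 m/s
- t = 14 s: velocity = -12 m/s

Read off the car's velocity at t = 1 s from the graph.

On 0–2 s the graph is linear from 11 to -10 m/s: v(1) = 11 + (-10 − 11)·(1 − 0)/(2 − 0) = 0.5 m/s.

0.5 m/s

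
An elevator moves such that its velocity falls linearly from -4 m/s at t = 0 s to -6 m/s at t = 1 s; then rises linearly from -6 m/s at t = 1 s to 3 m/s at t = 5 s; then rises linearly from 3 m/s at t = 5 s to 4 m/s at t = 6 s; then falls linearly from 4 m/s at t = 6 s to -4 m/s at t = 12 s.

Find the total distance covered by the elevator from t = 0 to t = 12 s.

Total distance travelled is ∫|v| dt — sum the magnitudes of each area piece.
0–1 s: |½(-4 + -6)(1)| = 5 m
1–5 s: v = 0 at t = 11/3 s; triangle areas 8 + 2 = 10 m
5–6 s: |½(3 + 4)(1)| = 3.5 m
6–12 s: v = 0 at t = 9 s; triangle areas 6 + 6 = 12 m
Total distance = 30.5 m

30.5 m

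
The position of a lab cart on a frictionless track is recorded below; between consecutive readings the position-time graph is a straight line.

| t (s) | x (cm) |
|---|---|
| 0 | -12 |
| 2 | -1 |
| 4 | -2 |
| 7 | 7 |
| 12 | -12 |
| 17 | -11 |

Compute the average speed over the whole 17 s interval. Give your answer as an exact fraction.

41/17 cm/s

Average speed = (total path length)/(elapsed time); on a piecewise-linear x-t graph the path length is Σ|Δx|.
0–2 s: |Δx| = |-1 − -12| = 11 cm
2–4 s: |Δx| = |-2 − -1| = 1 cm
4–7 s: |Δx| = |7 − -2| = 9 cm
7–12 s: |Δx| = |-12 − 7| = 19 cm
12–17 s: |Δx| = |-11 − -12| = 1 cm
Total path = 41 cm; average speed = 41/17 = 41/17 cm/s.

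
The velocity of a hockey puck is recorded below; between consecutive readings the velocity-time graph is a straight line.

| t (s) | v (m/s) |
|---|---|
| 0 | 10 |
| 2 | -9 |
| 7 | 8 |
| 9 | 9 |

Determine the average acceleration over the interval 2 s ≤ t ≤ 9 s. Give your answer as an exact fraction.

18/7 m/s²

Average acceleration = Δv/Δt = (9 − -9)/(9 − 2) = 18/7 m/s².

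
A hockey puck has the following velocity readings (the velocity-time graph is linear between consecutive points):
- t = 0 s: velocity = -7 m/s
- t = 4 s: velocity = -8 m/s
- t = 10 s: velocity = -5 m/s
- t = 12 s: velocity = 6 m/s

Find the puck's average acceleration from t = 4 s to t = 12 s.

1.75 m/s²

Average acceleration = Δv/Δt = (6 − -8)/(12 − 4) = 1.75 m/s².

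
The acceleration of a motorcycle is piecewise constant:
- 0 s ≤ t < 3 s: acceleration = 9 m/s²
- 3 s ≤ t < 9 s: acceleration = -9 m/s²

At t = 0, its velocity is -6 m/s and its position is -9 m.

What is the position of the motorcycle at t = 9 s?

-22.5 m

On each constant-a segment, Δv = aΔt and Δx = v₀Δt + ½aΔt²; chain segment to segment.
0–3 s: v starts -6 m/s; Δx = -6·3 + ½·9·3² = 22.5 m; v ends 21 m/s.
3–9 s: v starts 21 m/s; Δx = 21·6 + ½·-9·6² = -36 m; v ends -33 m/s.
x(9) = -9 + Σ Δx = -22.5 m.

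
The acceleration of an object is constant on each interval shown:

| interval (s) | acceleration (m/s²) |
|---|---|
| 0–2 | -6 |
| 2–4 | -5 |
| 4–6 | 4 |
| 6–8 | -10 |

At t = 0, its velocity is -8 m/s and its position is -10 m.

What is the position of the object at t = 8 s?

-204 m

On each constant-a segment, Δv = aΔt and Δx = v₀Δt + ½aΔt²; chain segment to segment.
0–2 s: v starts -8 m/s; Δx = -8·2 + ½·-6·2² = -28 m; v ends -20 m/s.
2–4 s: v starts -20 m/s; Δx = -20·2 + ½·-5·2² = -50 m; v ends -30 m/s.
4–6 s: v starts -30 m/s; Δx = -30·2 + ½·4·2² = -52 m; v ends -22 m/s.
6–8 s: v starts -22 m/s; Δx = -22·2 + ½·-10·2² = -64 m; v ends -42 m/s.
x(8) = -10 + Σ Δx = -204 m.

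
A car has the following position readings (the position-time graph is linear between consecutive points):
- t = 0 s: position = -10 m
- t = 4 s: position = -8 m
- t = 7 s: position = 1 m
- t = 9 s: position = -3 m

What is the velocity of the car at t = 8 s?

Velocity is the slope of the x-t graph on 7–9 s: (-3 − 1)/(9 − 7) = -2 m/s.

-2 m/s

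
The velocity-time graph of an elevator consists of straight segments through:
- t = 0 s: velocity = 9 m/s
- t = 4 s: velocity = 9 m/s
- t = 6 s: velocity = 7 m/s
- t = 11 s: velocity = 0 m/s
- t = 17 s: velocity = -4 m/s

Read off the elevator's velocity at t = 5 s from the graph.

On 4–6 s the graph is linear from 9 to 7 m/s: v(5) = 9 + (7 − 9)·(5 − 4)/(6 − 4) = 8 m/s.

8 m/s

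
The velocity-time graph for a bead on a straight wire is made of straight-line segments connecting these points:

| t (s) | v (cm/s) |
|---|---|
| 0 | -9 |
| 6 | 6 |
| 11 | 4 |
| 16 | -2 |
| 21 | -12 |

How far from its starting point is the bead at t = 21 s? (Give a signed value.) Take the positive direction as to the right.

-14 cm

Displacement is the signed area under the v-t curve.
0–6 s: ½(-9 + 6)(6) = -9 cm
6–11 s: ½(6 + 4)(5) = 25 cm
11–16 s: ½(4 + -2)(5) = 5 cm
16–21 s: ½(-2 + -12)(5) = -35 cm
Net displacement = -14 cm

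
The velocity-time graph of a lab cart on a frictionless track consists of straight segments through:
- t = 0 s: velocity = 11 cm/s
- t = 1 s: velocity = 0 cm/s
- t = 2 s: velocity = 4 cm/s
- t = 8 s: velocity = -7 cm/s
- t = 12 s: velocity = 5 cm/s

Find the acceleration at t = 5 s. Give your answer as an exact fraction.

Acceleration is the slope of the v-t graph on 2–8 s: (-7 − 4)/(8 − 2) = -11/6 cm/s².

-11/6 cm/s²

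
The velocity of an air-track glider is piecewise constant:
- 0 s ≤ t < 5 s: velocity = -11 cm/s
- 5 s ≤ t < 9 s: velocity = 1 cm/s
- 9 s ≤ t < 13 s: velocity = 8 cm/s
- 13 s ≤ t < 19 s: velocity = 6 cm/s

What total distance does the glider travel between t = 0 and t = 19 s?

Total distance travelled is ∫|v| dt — sum the magnitudes of each area piece.
0–5 s: |-11| × 5 = 55 cm
5–9 s: |1| × 4 = 4 cm
9–13 s: |8| × 4 = 32 cm
13–19 s: |6| × 6 = 36 cm
Total distance = 127 cm

127 cm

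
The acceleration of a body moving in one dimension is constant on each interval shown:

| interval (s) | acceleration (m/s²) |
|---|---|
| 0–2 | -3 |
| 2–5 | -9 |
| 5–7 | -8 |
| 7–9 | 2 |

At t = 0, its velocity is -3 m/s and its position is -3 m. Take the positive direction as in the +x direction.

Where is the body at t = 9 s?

-270.5 m

On each constant-a segment, Δv = aΔt and Δx = v₀Δt + ½aΔt²; chain segment to segment.
0–2 s: v starts -3 m/s; Δx = -3·2 + ½·-3·2² = -12 m; v ends -9 m/s.
2–5 s: v starts -9 m/s; Δx = -9·3 + ½·-9·3² = -67.5 m; v ends -36 m/s.
5–7 s: v starts -36 m/s; Δx = -36·2 + ½·-8·2² = -88 m; v ends -52 m/s.
7–9 s: v starts -52 m/s; Δx = -52·2 + ½·2·2² = -100 m; v ends -48 m/s.
x(9) = -3 + Σ Δx = -270.5 m.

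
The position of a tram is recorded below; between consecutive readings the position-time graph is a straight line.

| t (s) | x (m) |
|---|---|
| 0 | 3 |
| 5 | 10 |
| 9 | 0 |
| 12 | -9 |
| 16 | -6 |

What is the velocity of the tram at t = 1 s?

Velocity is the slope of the x-t graph on 0–5 s: (10 − 3)/(5 − 0) = 1.4 m/s.

1.4 m/s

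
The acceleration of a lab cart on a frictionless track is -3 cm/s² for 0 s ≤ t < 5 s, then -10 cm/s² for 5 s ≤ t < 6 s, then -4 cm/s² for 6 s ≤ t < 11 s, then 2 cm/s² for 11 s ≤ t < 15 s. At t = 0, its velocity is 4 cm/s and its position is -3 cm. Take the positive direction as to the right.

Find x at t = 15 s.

-339.5 cm

On each constant-a segment, Δv = aΔt and Δx = v₀Δt + ½aΔt²; chain segment to segment.
0–5 s: v starts 4 cm/s; Δx = 4·5 + ½·-3·5² = -17.5 cm; v ends -11 cm/s.
5–6 s: v starts -11 cm/s; Δx = -11·1 + ½·-10·1² = -16 cm; v ends -21 cm/s.
6–11 s: v starts -21 cm/s; Δx = -21·5 + ½·-4·5² = -155 cm; v ends -41 cm/s.
11–15 s: v starts -41 cm/s; Δx = -41·4 + ½·2·4² = -148 cm; v ends -33 cm/s.
x(15) = -3 + Σ Δx = -339.5 cm.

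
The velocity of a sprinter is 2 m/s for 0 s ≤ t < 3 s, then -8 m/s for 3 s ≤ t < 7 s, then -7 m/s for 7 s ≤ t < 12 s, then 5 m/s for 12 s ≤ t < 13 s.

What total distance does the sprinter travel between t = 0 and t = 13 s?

Distance (not displacement) is the total path length: add the absolute areas under v-t.
0–3 s: |2| × 3 = 6 m
3–7 s: |-8| × 4 = 32 m
7–12 s: |-7| × 5 = 35 m
12–13 s: |5| × 1 = 5 m
Total distance = 78 m

78 m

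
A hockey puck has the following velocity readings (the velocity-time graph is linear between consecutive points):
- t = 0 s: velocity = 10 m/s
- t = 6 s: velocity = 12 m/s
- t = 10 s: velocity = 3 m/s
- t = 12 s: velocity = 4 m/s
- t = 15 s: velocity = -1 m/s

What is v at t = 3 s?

On 0–6 s the graph is linear from 10 to 12 m/s: v(3) = 10 + (12 − 10)·(3 − 0)/(6 − 0) = 11 m/s.

11 m/s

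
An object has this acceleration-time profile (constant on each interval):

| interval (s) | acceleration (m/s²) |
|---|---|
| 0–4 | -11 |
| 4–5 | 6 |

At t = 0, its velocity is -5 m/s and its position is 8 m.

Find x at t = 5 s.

-146 m

On each constant-a segment, Δv = aΔt and Δx = v₀Δt + ½aΔt²; chain segment to segment.
0–4 s: v starts -5 m/s; Δx = -5·4 + ½·-11·4² = -108 m; v ends -49 m/s.
4–5 s: v starts -49 m/s; Δx = -49·1 + ½·6·1² = -46 m; v ends -43 m/s.
x(5) = 8 + Σ Δx = -146 m.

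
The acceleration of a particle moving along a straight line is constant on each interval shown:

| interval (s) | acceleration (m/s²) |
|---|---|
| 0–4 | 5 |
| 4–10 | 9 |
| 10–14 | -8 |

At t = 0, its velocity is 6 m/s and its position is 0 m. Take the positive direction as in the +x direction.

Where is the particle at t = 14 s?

638 m

On each constant-a segment, Δv = aΔt and Δx = v₀Δt + ½aΔt²; chain segment to segment.
0–4 s: v starts 6 m/s; Δx = 6·4 + ½·5·4² = 64 m; v ends 26 m/s.
4–10 s: v starts 26 m/s; Δx = 26·6 + ½·9·6² = 318 m; v ends 80 m/s.
10–14 s: v starts 80 m/s; Δx = 80·4 + ½·-8·4² = 256 m; v ends 48 m/s.
x(14) = 0 + Σ Δx = 638 m.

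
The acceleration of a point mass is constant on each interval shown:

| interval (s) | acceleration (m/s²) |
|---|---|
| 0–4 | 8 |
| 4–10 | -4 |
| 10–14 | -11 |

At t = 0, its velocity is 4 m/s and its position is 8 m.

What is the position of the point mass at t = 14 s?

On each constant-a segment, Δv = aΔt and Δx = v₀Δt + ½aΔt²; chain segment to segment.
0–4 s: v starts 4 m/s; Δx = 4·4 + ½·8·4² = 80 m; v ends 36 m/s.
4–10 s: v starts 36 m/s; Δx = 36·6 + ½·-4·6² = 144 m; v ends 12 m/s.
10–14 s: v starts 12 m/s; Δx = 12·4 + ½·-11·4² = -40 m; v ends -32 m/s.
x(14) = 8 + Σ Δx = 192 m.

192 m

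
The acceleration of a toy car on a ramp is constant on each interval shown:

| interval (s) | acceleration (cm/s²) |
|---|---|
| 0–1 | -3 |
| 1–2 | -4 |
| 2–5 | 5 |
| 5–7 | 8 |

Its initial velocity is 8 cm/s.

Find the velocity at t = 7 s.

Δv equals the area under the a-t graph; then v = v₀ + Δv.
0–1 s: -3 × 1 = -3 cm/s
1–2 s: -4 × 1 = -4 cm/s
2–5 s: 5 × 3 = 15 cm/s
5–7 s: 8 × 2 = 16 cm/s
Δv = 24 cm/s, so v(7) = 8 + (24) = 32 cm/s.

32 cm/s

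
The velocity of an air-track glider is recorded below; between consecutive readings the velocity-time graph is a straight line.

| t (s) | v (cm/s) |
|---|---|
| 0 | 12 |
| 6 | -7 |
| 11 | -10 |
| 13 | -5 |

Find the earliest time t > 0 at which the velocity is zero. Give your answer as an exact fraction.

v changes sign on 0–6 s (from 12 to -7); the graph is linear there, so v = 0 at t = 0 + (-12)·(6 − 0)/(-7 − 12) = 72/19 s.

t = 72/19 s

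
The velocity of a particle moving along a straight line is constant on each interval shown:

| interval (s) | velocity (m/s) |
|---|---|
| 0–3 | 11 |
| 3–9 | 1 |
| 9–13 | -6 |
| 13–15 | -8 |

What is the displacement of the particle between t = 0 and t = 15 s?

Displacement is the signed area under the v-t curve.
0–3 s: 11 × 3 = 33 m
3–9 s: 1 × 6 = 6 m
9–13 s: -6 × 4 = -24 m
13–15 s: -8 × 2 = -16 m
Net displacement = -1 m

-1 m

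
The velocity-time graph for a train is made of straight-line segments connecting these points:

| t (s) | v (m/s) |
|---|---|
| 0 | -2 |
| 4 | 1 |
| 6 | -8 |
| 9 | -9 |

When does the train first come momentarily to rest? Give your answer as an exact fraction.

v changes sign on 0–4 s (from -2 to 1); the graph is linear there, so v = 0 at t = 0 + (2)·(4 − 0)/(1 − -2) = 8/3 s.

t = 8/3 s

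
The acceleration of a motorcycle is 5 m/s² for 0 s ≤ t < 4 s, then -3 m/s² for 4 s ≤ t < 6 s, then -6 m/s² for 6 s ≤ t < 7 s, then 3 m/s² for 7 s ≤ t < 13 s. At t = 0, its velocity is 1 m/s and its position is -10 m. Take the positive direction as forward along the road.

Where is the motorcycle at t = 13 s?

190 m

On each constant-a segment, Δv = aΔt and Δx = v₀Δt + ½aΔt²; chain segment to segment.
0–4 s: v starts 1 m/s; Δx = 1·4 + ½·5·4² = 44 m; v ends 21 m/s.
4–6 s: v starts 21 m/s; Δx = 21·2 + ½·-3·2² = 36 m; v ends 15 m/s.
6–7 s: v starts 15 m/s; Δx = 15·1 + ½·-6·1² = 12 m; v ends 9 m/s.
7–13 s: v starts 9 m/s; Δx = 9·6 + ½·3·6² = 108 m; v ends 27 m/s.
x(13) = -10 + Σ Δx = 190 m.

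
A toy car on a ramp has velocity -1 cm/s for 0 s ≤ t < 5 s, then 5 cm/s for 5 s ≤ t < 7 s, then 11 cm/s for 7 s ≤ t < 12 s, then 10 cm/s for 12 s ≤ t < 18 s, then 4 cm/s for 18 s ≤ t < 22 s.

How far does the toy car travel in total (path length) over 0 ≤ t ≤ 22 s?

Distance (not displacement) is the total path length: add the absolute areas under v-t.
0–5 s: |-1| × 5 = 5 cm
5–7 s: |5| × 2 = 10 cm
7–12 s: |11| × 5 = 55 cm
12–18 s: |10| × 6 = 60 cm
18–22 s: |4| × 4 = 16 cm
Total distance = 146 cm

146 cm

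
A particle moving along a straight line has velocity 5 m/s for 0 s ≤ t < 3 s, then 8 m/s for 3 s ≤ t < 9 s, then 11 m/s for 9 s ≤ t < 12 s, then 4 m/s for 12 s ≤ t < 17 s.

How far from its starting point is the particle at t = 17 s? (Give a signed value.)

116 m

Displacement is the signed area under the v-t curve.
0–3 s: 5 × 3 = 15 m
3–9 s: 8 × 6 = 48 m
9–12 s: 11 × 3 = 33 m
12–17 s: 4 × 5 = 20 m
Net displacement = 116 m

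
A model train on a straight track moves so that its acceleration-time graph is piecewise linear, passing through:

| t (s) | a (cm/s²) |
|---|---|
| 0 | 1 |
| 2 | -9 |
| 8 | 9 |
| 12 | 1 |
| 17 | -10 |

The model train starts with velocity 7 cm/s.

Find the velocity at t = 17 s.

-3.5 cm/s

Δv equals the area under the a-t graph; then v = v₀ + Δv.
0–2 s: ½(1 + -9)(2) = -8 cm/s
2–8 s: ½(-9 + 9)(6) = 0 cm/s
8–12 s: ½(9 + 1)(4) = 20 cm/s
12–17 s: ½(1 + -10)(5) = -22.5 cm/s
Δv = -10.5 cm/s, so v(17) = 7 + (-10.5) = -3.5 cm/s.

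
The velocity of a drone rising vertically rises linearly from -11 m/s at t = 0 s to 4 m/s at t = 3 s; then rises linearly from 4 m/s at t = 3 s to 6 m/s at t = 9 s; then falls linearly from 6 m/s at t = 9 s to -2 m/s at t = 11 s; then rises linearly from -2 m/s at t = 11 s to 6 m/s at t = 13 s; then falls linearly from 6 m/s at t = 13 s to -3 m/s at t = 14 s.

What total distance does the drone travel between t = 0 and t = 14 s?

Total distance travelled is ∫|v| dt — sum the magnitudes of each area piece.
0–3 s: v = 0 at t = 2.2 s; triangle areas 12.1 + 1.6 = 13.7 m
3–9 s: |½(4 + 6)(6)| = 30 m
9–11 s: v = 0 at t = 10.5 s; triangle areas 4.5 + 0.5 = 5 m
11–13 s: v = 0 at t = 11.5 s; triangle areas 0.5 + 4.5 = 5 m
13–14 s: v = 0 at t = 41/3 s; triangle areas 2 + 0.5 = 2.5 m
Total distance = 56.2 m

56.2 m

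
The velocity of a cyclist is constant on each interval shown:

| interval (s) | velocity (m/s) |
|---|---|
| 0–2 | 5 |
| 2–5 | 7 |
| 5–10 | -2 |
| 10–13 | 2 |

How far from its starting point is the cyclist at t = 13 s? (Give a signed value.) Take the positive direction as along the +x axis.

Net displacement equals the area under the velocity-time graph (areas below the axis count negative).
0–2 s: 5 × 2 = 10 m
2–5 s: 7 × 3 = 21 m
5–10 s: -2 × 5 = -10 m
10–13 s: 2 × 3 = 6 m
Net displacement = 27 m

27 m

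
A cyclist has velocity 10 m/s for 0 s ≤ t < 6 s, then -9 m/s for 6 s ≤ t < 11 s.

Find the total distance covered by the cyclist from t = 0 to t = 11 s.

105 m

Total distance travelled is ∫|v| dt — sum the magnitudes of each area piece.
0–6 s: |10| × 6 = 60 m
6–11 s: |-9| × 5 = 45 m
Total distance = 105 m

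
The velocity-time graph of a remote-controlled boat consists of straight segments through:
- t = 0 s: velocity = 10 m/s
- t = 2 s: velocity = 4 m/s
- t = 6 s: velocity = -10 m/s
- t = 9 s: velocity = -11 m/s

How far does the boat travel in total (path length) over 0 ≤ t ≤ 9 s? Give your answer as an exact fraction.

869/14 m

Total distance travelled is ∫|v| dt — sum the magnitudes of each area piece.
0–2 s: |½(10 + 4)(2)| = 14 m
2–6 s: v = 0 at t = 22/7 s; triangle areas 16/7 + 100/7 = 116/7 m
6–9 s: |½(-10 + -11)(3)| = 31.5 m
Total distance = 869/14 m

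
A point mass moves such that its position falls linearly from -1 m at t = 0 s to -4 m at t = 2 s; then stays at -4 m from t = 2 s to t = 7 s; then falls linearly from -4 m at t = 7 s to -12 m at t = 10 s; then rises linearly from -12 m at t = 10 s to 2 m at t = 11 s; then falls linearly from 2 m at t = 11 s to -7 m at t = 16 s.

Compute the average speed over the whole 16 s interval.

Average speed = (total path length)/(elapsed time); on a piecewise-linear x-t graph the path length is Σ|Δx|.
0–2 s: |Δx| = |-4 − -1| = 3 m
2–7 s: |Δx| = |-4 − -4| = 0 m
7–10 s: |Δx| = |-12 − -4| = 8 m
10–11 s: |Δx| = |2 − -12| = 14 m
11–16 s: |Δx| = |-7 − 2| = 9 m
Total path = 34 m; average speed = 34/16 = 2.125 m/s.

2.125 m/s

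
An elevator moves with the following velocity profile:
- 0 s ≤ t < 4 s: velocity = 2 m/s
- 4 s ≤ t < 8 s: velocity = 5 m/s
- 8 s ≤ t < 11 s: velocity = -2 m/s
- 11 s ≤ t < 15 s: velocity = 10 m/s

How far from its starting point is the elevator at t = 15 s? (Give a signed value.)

62 m

Net displacement equals the area under the velocity-time graph (areas below the axis count negative).
0–4 s: 2 × 4 = 8 m
4–8 s: 5 × 4 = 20 m
8–11 s: -2 × 3 = -6 m
11–15 s: 10 × 4 = 40 m
Net displacement = 62 m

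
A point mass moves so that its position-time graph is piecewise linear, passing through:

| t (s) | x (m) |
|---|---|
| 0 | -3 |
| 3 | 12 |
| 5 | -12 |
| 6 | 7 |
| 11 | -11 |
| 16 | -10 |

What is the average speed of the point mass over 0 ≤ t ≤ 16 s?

4.8125 m/s

Average speed = (total path length)/(elapsed time); on a piecewise-linear x-t graph the path length is Σ|Δx|.
0–3 s: |Δx| = |12 − -3| = 15 m
3–5 s: |Δx| = |-12 − 12| = 24 m
5–6 s: |Δx| = |7 − -12| = 19 m
6–11 s: |Δx| = |-11 − 7| = 18 m
11–16 s: |Δx| = |-10 − -11| = 1 m
Total path = 77 m; average speed = 77/16 = 4.8125 m/s.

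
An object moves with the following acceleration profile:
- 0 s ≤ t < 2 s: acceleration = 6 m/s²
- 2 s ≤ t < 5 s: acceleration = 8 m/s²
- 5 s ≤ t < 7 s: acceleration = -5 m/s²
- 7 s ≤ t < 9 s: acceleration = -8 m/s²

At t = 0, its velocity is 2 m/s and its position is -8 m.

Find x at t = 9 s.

192 m

On each constant-a segment, Δv = aΔt and Δx = v₀Δt + ½aΔt²; chain segment to segment.
0–2 s: v starts 2 m/s; Δx = 2·2 + ½·6·2² = 16 m; v ends 14 m/s.
2–5 s: v starts 14 m/s; Δx = 14·3 + ½·8·3² = 78 m; v ends 38 m/s.
5–7 s: v starts 38 m/s; Δx = 38·2 + ½·-5·2² = 66 m; v ends 28 m/s.
7–9 s: v starts 28 m/s; Δx = 28·2 + ½·-8·2² = 40 m; v ends 12 m/s.
x(9) = -8 + Σ Δx = 192 m.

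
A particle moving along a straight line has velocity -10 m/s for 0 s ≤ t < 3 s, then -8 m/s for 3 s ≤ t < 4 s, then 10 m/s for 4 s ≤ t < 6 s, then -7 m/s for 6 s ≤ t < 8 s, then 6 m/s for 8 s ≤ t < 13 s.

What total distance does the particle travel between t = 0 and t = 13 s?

Distance (not displacement) is the total path length: add the absolute areas under v-t.
0–3 s: |-10| × 3 = 30 m
3–4 s: |-8| × 1 = 8 m
4–6 s: |10| × 2 = 20 m
6–8 s: |-7| × 2 = 14 m
8–13 s: |6| × 5 = 30 m
Total distance = 102 m

102 m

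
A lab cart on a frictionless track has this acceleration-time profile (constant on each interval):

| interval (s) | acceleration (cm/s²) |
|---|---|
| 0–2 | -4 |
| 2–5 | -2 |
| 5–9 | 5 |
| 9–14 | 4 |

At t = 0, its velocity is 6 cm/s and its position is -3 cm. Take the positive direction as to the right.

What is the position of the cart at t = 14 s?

104 cm

On each constant-a segment, Δv = aΔt and Δx = v₀Δt + ½aΔt²; chain segment to segment.
0–2 s: v starts 6 cm/s; Δx = 6·2 + ½·-4·2² = 4 cm; v ends -2 cm/s.
2–5 s: v starts -2 cm/s; Δx = -2·3 + ½·-2·3² = -15 cm; v ends -8 cm/s.
5–9 s: v starts -8 cm/s; Δx = -8·4 + ½·5·4² = 8 cm; v ends 12 cm/s.
9–14 s: v starts 12 cm/s; Δx = 12·5 + ½·4·5² = 110 cm; v ends 32 cm/s.
x(14) = -3 + Σ Δx = 104 cm.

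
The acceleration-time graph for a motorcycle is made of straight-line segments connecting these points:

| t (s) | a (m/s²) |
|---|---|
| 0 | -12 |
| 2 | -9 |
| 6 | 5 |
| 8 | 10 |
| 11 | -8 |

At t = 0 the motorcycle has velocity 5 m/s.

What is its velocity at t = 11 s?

-6 m/s

Δv equals the area under the a-t graph; then v = v₀ + Δv.
0–2 s: ½(-12 + -9)(2) = -21 m/s
2–6 s: ½(-9 + 5)(4) = -8 m/s
6–8 s: ½(5 + 10)(2) = 15 m/s
8–11 s: ½(10 + -8)(3) = 3 m/s
Δv = -11 m/s, so v(11) = 5 + (-11) = -6 m/s.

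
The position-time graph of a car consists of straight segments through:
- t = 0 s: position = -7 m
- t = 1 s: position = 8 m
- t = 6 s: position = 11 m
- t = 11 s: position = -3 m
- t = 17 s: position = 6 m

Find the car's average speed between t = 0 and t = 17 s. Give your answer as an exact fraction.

Average speed = (total path length)/(elapsed time); on a piecewise-linear x-t graph the path length is Σ|Δx|.
0–1 s: |Δx| = |8 − -7| = 15 m
1–6 s: |Δx| = |11 − 8| = 3 m
6–11 s: |Δx| = |-3 − 11| = 14 m
11–17 s: |Δx| = |6 − -3| = 9 m
Total path = 41 m; average speed = 41/17 = 41/17 m/s.

41/17 m/s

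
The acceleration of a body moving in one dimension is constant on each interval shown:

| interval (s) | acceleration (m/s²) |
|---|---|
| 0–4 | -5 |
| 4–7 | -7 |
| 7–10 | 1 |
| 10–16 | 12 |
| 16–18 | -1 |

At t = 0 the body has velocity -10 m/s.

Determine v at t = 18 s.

22 m/s

Δv equals the area under the a-t graph; then v = v₀ + Δv.
0–4 s: -5 × 4 = -20 m/s
4–7 s: -7 × 3 = -21 m/s
7–10 s: 1 × 3 = 3 m/s
10–16 s: 12 × 6 = 72 m/s
16–18 s: -1 × 2 = -2 m/s
Δv = 32 m/s, so v(18) = -10 + (32) = 22 m/s.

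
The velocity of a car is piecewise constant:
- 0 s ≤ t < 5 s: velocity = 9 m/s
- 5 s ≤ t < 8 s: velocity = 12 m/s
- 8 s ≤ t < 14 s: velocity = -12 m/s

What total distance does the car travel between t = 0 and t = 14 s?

Distance (not displacement) is the total path length: add the absolute areas under v-t.
0–5 s: |9| × 5 = 45 m
5–8 s: |12| × 3 = 36 m
8–14 s: |-12| × 6 = 72 m
Total distance = 153 m

153 m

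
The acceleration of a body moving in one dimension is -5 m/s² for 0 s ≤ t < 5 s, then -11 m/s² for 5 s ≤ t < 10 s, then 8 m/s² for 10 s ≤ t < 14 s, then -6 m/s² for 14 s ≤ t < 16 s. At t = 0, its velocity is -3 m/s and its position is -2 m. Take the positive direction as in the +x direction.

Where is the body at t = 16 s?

-739 m

On each constant-a segment, Δv = aΔt and Δx = v₀Δt + ½aΔt²; chain segment to segment.
0–5 s: v starts -3 m/s; Δx = -3·5 + ½·-5·5² = -77.5 m; v ends -28 m/s.
5–10 s: v starts -28 m/s; Δx = -28·5 + ½·-11·5² = -277.5 m; v ends -83 m/s.
10–14 s: v starts -83 m/s; Δx = -83·4 + ½·8·4² = -268 m; v ends -51 m/s.
14–16 s: v starts -51 m/s; Δx = -51·2 + ½·-6·2² = -114 m; v ends -63 m/s.
x(16) = -2 + Σ Δx = -739 m.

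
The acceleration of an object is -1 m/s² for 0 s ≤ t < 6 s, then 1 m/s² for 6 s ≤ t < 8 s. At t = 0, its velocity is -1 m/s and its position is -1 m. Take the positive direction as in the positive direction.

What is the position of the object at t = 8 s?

-37 m

On each constant-a segment, Δv = aΔt and Δx = v₀Δt + ½aΔt²; chain segment to segment.
0–6 s: v starts -1 m/s; Δx = -1·6 + ½·-1·6² = -24 m; v ends -7 m/s.
6–8 s: v starts -7 m/s; Δx = -7·2 + ½·1·2² = -12 m; v ends -5 m/s.
x(8) = -1 + Σ Δx = -37 m.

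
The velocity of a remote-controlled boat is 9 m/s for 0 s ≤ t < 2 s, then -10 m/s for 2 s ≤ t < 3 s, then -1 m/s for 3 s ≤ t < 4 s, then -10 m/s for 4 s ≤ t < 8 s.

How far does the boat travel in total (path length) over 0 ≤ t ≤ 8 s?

69 m

Total distance travelled is ∫|v| dt — sum the magnitudes of each area piece.
0–2 s: |9| × 2 = 18 m
2–3 s: |-10| × 1 = 10 m
3–4 s: |-1| × 1 = 1 m
4–8 s: |-10| × 4 = 40 m
Total distance = 69 m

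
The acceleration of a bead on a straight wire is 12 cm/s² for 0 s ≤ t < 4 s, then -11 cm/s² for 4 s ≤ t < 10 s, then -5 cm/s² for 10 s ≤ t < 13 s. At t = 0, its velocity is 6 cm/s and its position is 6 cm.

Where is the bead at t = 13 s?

On each constant-a segment, Δv = aΔt and Δx = v₀Δt + ½aΔt²; chain segment to segment.
0–4 s: v starts 6 cm/s; Δx = 6·4 + ½·12·4² = 120 cm; v ends 54 cm/s.
4–10 s: v starts 54 cm/s; Δx = 54·6 + ½·-11·6² = 126 cm; v ends -12 cm/s.
10–13 s: v starts -12 cm/s; Δx = -12·3 + ½·-5·3² = -58.5 cm; v ends -27 cm/s.
x(13) = 6 + Σ Δx = 193.5 cm.

193.5 cm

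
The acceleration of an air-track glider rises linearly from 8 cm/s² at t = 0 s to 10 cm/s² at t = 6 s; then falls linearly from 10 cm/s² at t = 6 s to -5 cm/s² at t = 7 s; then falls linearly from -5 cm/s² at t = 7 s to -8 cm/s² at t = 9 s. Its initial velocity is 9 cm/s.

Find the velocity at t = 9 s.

Δv equals the area under the a-t graph; then v = v₀ + Δv.
0–6 s: ½(8 + 10)(6) = 54 cm/s
6–7 s: ½(10 + -5)(1) = 2.5 cm/s
7–9 s: ½(-5 + -8)(2) = -13 cm/s
Δv = 43.5 cm/s, so v(9) = 9 + (43.5) = 52.5 cm/s.

52.5 cm/s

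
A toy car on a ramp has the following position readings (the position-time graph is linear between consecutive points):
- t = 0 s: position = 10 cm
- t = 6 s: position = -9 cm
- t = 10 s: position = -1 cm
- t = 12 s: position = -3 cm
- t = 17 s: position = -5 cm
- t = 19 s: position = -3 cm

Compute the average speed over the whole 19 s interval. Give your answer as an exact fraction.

33/19 cm/s

Average speed = (total path length)/(elapsed time); on a piecewise-linear x-t graph the path length is Σ|Δx|.
0–6 s: |Δx| = |-9 − 10| = 19 cm
6–10 s: |Δx| = |-1 − -9| = 8 cm
10–12 s: |Δx| = |-3 − -1| = 2 cm
12–17 s: |Δx| = |-5 − -3| = 2 cm
17–19 s: |Δx| = |-3 − -5| = 2 cm
Total path = 33 cm; average speed = 33/19 = 33/19 cm/s.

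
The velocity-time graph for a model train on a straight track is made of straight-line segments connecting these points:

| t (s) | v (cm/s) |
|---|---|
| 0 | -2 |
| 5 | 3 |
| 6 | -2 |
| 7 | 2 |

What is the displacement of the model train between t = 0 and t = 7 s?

Net displacement equals the area under the velocity-time graph (areas below the axis count negative).
0–5 s: ½(-2 + 3)(5) = 2.5 cm
5–6 s: ½(3 + -2)(1) = 0.5 cm
6–7 s: ½(-2 + 2)(1) = 0 cm
Net displacement = 3 cm

3 cm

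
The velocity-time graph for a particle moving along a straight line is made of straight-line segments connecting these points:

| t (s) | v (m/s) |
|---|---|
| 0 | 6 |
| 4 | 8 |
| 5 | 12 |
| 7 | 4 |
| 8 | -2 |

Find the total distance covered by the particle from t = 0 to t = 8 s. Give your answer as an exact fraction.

Total distance travelled is ∫|v| dt — sum the magnitudes of each area piece.
0–4 s: |½(6 + 8)(4)| = 28 m
4–5 s: |½(8 + 12)(1)| = 10 m
5–7 s: |½(12 + 4)(2)| = 16 m
7–8 s: v = 0 at t = 23/3 s; triangle areas 4/3 + 1/3 = 5/3 m
Total distance = 167/3 m

167/3 m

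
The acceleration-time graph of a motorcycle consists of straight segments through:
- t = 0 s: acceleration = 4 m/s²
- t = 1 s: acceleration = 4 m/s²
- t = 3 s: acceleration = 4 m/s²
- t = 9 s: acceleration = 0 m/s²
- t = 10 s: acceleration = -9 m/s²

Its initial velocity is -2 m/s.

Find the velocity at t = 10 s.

Δv equals the area under the a-t graph; then v = v₀ + Δv.
0–1 s: 4 × 1 = 4 m/s
1–3 s: 4 × 2 = 8 m/s
3–9 s: ½(4 + 0)(6) = 12 m/s
9–10 s: ½(0 + -9)(1) = -4.5 m/s
Δv = 19.5 m/s, so v(10) = -2 + (19.5) = 17.5 m/s.

17.5 m/s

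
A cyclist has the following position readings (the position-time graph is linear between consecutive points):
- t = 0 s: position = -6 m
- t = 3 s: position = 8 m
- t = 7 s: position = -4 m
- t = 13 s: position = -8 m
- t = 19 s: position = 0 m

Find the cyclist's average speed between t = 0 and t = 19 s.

Average speed = (total path length)/(elapsed time); on a piecewise-linear x-t graph the path length is Σ|Δx|.
0–3 s: |Δx| = |8 − -6| = 14 m
3–7 s: |Δx| = |-4 − 8| = 12 m
7–13 s: |Δx| = |-8 − -4| = 4 m
13–19 s: |Δx| = |0 − -8| = 8 m
Total path = 38 m; average speed = 38/19 = 2 m/s.

2 m/s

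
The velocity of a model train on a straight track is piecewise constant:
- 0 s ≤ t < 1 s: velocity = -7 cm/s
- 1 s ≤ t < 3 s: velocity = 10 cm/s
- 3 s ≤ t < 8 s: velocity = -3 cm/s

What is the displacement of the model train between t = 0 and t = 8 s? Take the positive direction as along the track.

Displacement is the signed area under the v-t curve.
0–1 s: -7 × 1 = -7 cm
1–3 s: 10 × 2 = 20 cm
3–8 s: -3 × 5 = -15 cm
Net displacement = -2 cm

-2 cm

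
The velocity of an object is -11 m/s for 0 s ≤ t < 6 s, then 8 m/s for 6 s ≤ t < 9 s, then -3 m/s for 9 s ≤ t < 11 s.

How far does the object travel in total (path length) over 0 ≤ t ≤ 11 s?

96 m

Total distance travelled is ∫|v| dt — sum the magnitudes of each area piece.
0–6 s: |-11| × 6 = 66 m
6–9 s: |8| × 3 = 24 m
9–11 s: |-3| × 2 = 6 m
Total distance = 96 m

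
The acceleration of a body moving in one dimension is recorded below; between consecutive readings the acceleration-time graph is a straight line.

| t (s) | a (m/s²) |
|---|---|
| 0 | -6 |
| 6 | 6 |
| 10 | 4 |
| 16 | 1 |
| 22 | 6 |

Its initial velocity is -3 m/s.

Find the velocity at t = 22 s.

Δv equals the area under the a-t graph; then v = v₀ + Δv.
0–6 s: ½(-6 + 6)(6) = 0 m/s
6–10 s: ½(6 + 4)(4) = 20 m/s
10–16 s: ½(4 + 1)(6) = 15 m/s
16–22 s: ½(1 + 6)(6) = 21 m/s
Δv = 56 m/s, so v(22) = -3 + (56) = 53 m/s.

53 m/s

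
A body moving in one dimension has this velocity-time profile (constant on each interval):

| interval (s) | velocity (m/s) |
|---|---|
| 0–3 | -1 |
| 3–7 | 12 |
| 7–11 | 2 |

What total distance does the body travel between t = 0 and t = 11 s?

Total distance travelled is ∫|v| dt — sum the magnitudes of each area piece.
0–3 s: |-1| × 3 = 3 m
3–7 s: |12| × 4 = 48 m
7–11 s: |2| × 4 = 8 m
Total distance = 59 m

59 m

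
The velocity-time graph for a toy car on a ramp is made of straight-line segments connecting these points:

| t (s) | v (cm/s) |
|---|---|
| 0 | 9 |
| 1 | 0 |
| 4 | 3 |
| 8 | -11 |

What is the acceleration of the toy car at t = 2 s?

Acceleration is the slope of the v-t graph on 1–4 s: (3 − 0)/(4 − 1) = 1 cm/s².

1 cm/s²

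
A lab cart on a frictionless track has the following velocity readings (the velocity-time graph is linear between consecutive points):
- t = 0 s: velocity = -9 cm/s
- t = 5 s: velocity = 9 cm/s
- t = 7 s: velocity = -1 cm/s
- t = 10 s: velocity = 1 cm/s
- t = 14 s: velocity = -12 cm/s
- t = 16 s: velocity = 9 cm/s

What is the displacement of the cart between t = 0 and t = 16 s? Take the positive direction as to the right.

-17 cm

Displacement is the signed area under the v-t curve.
0–5 s: ½(-9 + 9)(5) = 0 cm
5–7 s: ½(9 + -1)(2) = 8 cm
7–10 s: ½(-1 + 1)(3) = 0 cm
10–14 s: ½(1 + -12)(4) = -22 cm
14–16 s: ½(-12 + 9)(2) = -3 cm
Net displacement = -17 cm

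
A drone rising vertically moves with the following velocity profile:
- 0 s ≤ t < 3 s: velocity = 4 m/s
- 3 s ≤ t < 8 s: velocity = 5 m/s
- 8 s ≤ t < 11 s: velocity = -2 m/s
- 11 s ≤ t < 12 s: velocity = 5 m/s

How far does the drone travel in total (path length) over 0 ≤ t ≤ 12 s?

Total distance travelled is ∫|v| dt — sum the magnitudes of each area piece.
0–3 s: |4| × 3 = 12 m
3–8 s: |5| × 5 = 25 m
8–11 s: |-2| × 3 = 6 m
11–12 s: |5| × 1 = 5 m
Total distance = 48 m

48 m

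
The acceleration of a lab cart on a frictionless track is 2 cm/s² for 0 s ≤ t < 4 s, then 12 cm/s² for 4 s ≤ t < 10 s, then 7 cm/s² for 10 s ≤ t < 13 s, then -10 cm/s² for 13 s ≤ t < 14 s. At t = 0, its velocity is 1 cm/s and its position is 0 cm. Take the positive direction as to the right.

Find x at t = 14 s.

661.5 cm

On each constant-a segment, Δv = aΔt and Δx = v₀Δt + ½aΔt²; chain segment to segment.
0–4 s: v starts 1 cm/s; Δx = 1·4 + ½·2·4² = 20 cm; v ends 9 cm/s.
4–10 s: v starts 9 cm/s; Δx = 9·6 + ½·12·6² = 270 cm; v ends 81 cm/s.
10–13 s: v starts 81 cm/s; Δx = 81·3 + ½·7·3² = 274.5 cm; v ends 102 cm/s.
13–14 s: v starts 102 cm/s; Δx = 102·1 + ½·-10·1² = 97 cm; v ends 92 cm/s.
x(14) = 0 + Σ Δx = 661.5 cm.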